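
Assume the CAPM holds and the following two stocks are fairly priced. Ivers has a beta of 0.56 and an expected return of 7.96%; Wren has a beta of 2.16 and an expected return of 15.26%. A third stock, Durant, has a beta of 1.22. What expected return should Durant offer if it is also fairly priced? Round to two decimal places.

MRP (SML slope) = (15.26% − 7.96%) / (2.16 − 0.56) = 7.30% / 1.60 = 4.5625%
R_f (intercept) = 7.96% − 0.56 × 4.5625% = 5.4050%
E(R_Durant) = R_f + β × MRP = 5.4050% + 1.22 × 4.5625% = 10.97%

10.97%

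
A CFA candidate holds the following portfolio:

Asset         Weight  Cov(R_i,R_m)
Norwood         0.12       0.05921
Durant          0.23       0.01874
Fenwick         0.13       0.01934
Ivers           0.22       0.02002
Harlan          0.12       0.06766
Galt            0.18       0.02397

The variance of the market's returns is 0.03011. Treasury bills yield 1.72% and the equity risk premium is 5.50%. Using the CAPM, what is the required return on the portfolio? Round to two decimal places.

β_Norwood = 0.05921 / 0.03011 = 1.9665
β_Durant = 0.01874 / 0.03011 = 0.6224
β_Fenwick = 0.01934 / 0.03011 = 0.6423
β_Ivers = 0.02002 / 0.03011 = 0.6649
β_Harlan = 0.06766 / 0.03011 = 2.2471
β_Galt = 0.02397 / 0.03011 = 0.7961
β_P = Σ w_i β_i = 0.12×1.9665 + 0.23×0.6224 + 0.13×0.6423 + 0.22×0.6649 + 0.12×2.2471 + 0.18×0.7961 = 1.0219
E(R_P) = R_f + β_P × MRP = 1.72% + 1.0219 × 5.50% = 7.34%

7.34%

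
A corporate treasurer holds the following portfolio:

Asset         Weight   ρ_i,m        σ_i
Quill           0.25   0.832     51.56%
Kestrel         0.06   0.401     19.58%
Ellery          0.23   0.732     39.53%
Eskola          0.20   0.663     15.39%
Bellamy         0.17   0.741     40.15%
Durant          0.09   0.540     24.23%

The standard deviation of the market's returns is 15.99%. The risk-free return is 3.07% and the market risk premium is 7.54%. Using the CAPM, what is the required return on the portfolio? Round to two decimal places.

β_Quill = 0.832 × 51.56% / 15.99% = 2.6828
β_Kestrel = 0.401 × 19.58% / 15.99% = 0.4910
β_Ellery = 0.732 × 39.53% / 15.99% = 1.8096
β_Eskola = 0.663 × 15.39% / 15.99% = 0.6381
β_Bellamy = 0.741 × 40.15% / 15.99% = 1.8606
β_Durant = 0.540 × 24.23% / 15.99% = 0.8183
β_P = Σ w_i β_i = 0.25×2.6828 + 0.06×0.4910 + 0.23×1.8096 + 0.20×0.6381 + 0.17×1.8606 + 0.09×0.8183 = 1.6339
E(R_P) = R_f + β_P × MRP = 3.07% + 1.6339 × 7.54% = 15.39%

15.39%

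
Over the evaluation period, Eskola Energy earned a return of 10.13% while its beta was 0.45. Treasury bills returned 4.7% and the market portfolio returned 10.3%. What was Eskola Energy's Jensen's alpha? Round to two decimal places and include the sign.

+2.91%

Market excess return = 10.3% − 4.7% = 5.60%
CAPM benchmark = R_f + β(R_m − R_f) = 4.7% + 0.45 × 5.6% = 7.2200%
α = actual − benchmark = 10.13% − 7.2200% = +2.91%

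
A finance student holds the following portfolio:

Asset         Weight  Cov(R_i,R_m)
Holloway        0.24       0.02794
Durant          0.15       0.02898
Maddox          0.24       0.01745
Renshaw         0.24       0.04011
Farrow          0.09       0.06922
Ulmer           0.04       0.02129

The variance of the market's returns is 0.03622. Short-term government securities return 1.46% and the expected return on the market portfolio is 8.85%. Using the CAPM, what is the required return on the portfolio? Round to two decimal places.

β_Holloway = 0.02794 / 0.03622 = 0.7714
β_Durant = 0.02898 / 0.03622 = 0.8001
β_Maddox = 0.01745 / 0.03622 = 0.4818
β_Renshaw = 0.04011 / 0.03622 = 1.1074
β_Farrow = 0.06922 / 0.03622 = 1.9111
β_Ulmer = 0.02129 / 0.03622 = 0.5878
β_P = Σ w_i β_i = 0.24×0.7714 + 0.15×0.8001 + 0.24×0.4818 + 0.24×1.1074 + 0.09×1.9111 + 0.04×0.5878 = 0.8821
MRP = 8.85% − 1.46% = 7.39%
E(R_P) = R_f + β_P × MRP = 1.46% + 0.8821 × 7.39% = 7.98%

7.98%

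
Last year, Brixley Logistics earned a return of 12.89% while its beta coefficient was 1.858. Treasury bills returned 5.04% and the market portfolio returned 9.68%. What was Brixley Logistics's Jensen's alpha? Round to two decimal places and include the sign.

Market excess return = 9.68% − 5.04% = 4.64%
CAPM benchmark = R_f + β(R_m − R_f) = 5.04% + 1.858 × 4.64% = 13.66112%
α = actual − benchmark = 12.89% − 13.66112% = -0.77%

-0.77%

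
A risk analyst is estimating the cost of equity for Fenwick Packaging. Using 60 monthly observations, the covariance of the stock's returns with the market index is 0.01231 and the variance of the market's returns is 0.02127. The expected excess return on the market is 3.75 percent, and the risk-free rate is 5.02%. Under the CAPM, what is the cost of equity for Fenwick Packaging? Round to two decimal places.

β = Cov(R_i, R_m) / Var(R_m) = 0.01231 / 0.02127 = 0.5787
E(R) = R_f + β × MRP = 5.02% + 0.5787 × 3.75% = 7.19%

7.19%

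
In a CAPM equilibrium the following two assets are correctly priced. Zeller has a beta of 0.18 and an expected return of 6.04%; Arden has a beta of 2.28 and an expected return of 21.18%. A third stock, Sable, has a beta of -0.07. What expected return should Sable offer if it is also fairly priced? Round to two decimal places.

4.24%

MRP (SML slope) = (21.18% − 6.04%) / (2.28 − 0.18) = 15.14% / 2.10 = 7.2095%
R_f (intercept) = 6.04% − 0.18 × 7.2095% = 4.7423%
E(R_Sable) = R_f + β × MRP = 4.7423% + -0.07 × 7.2095% = 4.24%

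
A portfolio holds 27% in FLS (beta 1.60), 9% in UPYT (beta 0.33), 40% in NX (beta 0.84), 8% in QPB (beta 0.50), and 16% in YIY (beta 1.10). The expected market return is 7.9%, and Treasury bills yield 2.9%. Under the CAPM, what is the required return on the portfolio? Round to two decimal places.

7.97%

β_P = Σ w_i β_i = 0.27×1.60 + 0.09×0.33 + 0.40×0.84 + 0.08×0.50 + 0.16×1.10 = 1.0137
MRP = 7.9% − 2.9% = 5.00%
E(R_P) = R_f + β_P × MRP = 2.9% + 1.0137 × 5.0% = 7.97%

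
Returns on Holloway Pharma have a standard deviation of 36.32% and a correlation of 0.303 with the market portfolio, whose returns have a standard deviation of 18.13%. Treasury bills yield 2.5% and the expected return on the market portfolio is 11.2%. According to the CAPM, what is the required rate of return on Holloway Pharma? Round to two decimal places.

β = ρ × σ_i / σ_m = 0.303 × 36.32% / 18.13% = 0.6070
MRP = 11.2% − 2.5% = 8.70%
E(R) = 2.5% + 0.6070 × 8.7% = 7.78%

7.78%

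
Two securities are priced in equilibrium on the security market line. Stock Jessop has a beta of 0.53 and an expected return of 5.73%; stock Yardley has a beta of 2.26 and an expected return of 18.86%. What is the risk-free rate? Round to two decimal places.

Both satisfy E(R) = R_f + β·MRP, so the slope of the SML is
MRP = (18.86% − 5.73%) / (2.26 − 0.53) = 13.13% / 1.73 = 7.5896%
R_f = E(R_Jessop) − β_Jessop·MRP = 5.73% − 0.53 × 7.5896% = 1.7075%

1.71%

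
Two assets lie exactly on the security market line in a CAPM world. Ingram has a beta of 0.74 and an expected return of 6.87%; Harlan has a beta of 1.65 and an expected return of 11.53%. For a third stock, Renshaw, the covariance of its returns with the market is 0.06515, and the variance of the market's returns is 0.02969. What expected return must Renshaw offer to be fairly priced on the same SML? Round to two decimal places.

14.32%

MRP = (11.53% − 6.87%) / (1.65 − 0.74) = 5.1209%
R_f = 6.87% − 0.74 × 5.1209% = 3.0805%
β_Renshaw = Cov / Var(R_m) = 0.06515 / 0.02969 = 2.1943
E(R_Renshaw) = R_f + β × MRP = 3.0805% + 2.1943 × 5.1209% = 14.32%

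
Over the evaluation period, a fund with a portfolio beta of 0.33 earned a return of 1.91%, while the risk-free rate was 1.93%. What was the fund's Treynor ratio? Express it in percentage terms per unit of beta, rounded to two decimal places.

Treynor = (R_P − R_f) / β_P = (1.91% − 1.93%) / 0.3300 = -0.02% / 0.3300 = -0.06%

-0.06%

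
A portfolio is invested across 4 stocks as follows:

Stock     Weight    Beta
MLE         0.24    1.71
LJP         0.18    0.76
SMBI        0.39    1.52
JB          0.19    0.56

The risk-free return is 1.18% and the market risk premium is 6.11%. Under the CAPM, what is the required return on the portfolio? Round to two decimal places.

β_P = Σ w_i β_i = 0.24×1.71 + 0.18×0.76 + 0.39×1.52 + 0.19×0.56 = 1.2464
E(R_P) = R_f + β_P × MRP = 1.18% + 1.2464 × 6.11% = 8.80%

8.80%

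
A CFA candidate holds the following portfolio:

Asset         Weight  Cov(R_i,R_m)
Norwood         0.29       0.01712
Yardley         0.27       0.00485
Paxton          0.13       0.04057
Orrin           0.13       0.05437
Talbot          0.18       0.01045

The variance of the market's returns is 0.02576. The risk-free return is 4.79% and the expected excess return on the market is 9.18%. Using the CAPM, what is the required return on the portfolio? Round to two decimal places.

β_Norwood = 0.01712 / 0.02576 = 0.6646
β_Yardley = 0.00485 / 0.02576 = 0.1883
β_Paxton = 0.04057 / 0.02576 = 1.5749
β_Orrin = 0.05437 / 0.02576 = 2.1106
β_Talbot = 0.01045 / 0.02576 = 0.4057
β_P = Σ w_i β_i = 0.29×0.6646 + 0.27×0.1883 + 0.13×1.5749 + 0.13×2.1106 + 0.18×0.4057 = 0.7957
E(R_P) = R_f + β_P × MRP = 4.79% + 0.7957 × 9.18% = 12.09%

12.09%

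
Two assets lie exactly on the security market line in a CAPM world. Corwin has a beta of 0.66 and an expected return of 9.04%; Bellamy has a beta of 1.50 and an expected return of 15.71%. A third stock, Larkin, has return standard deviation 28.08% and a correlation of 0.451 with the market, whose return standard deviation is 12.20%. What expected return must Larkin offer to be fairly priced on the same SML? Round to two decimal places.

MRP = (15.71% − 9.04%) / (1.50 − 0.66) = 7.9405%
R_f = 9.04% − 0.66 × 7.9405% = 3.7993%
β_Larkin = ρ·σ_i/σ_m = 0.451 × 28.08 / 12.20 = 1.0380
E(R_Larkin) = R_f + β × MRP = 3.7993% + 1.0380 × 7.9405% = 12.04%

12.04%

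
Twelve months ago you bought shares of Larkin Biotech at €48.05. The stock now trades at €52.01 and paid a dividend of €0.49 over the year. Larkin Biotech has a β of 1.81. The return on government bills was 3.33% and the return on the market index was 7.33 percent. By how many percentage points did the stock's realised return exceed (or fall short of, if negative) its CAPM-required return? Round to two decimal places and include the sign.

-1.31%

Realised HPR = (P1 + D1 − P0) / P0 = (52.01 + 0.49 − 48.05) / 48.05 = 4.45 / 48.05 = 9.2612%
MRP = 7.33% − 3.33% = 4.00%
CAPM required = R_f + β·MRP = 3.33% + 1.81 × 4.00% = 10.5700%
α = realised − required = 9.2612% − 10.5700% = -1.31%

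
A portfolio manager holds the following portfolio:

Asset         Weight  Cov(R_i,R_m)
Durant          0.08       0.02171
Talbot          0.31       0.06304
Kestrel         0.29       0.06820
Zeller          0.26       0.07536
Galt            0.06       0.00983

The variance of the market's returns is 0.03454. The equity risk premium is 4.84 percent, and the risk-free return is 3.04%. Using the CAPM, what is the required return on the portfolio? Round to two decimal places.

11.62%

β_Durant = 0.02171 / 0.03454 = 0.6285
β_Talbot = 0.06304 / 0.03454 = 1.8251
β_Kestrel = 0.06820 / 0.03454 = 1.9745
β_Zeller = 0.07536 / 0.03454 = 2.1818
β_Galt = 0.00983 / 0.03454 = 0.2846
β_P = Σ w_i β_i = 0.08×0.6285 + 0.31×1.8251 + 0.29×1.9745 + 0.26×2.1818 + 0.06×0.2846 = 1.7730
E(R_P) = R_f + β_P × MRP = 3.04% + 1.7730 × 4.84% = 11.62%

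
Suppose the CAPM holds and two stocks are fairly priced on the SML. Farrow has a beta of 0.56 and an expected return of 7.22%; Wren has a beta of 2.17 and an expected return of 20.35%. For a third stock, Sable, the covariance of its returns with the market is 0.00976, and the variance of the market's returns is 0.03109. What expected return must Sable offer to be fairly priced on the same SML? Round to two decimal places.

5.21%

MRP = (20.35% − 7.22%) / (2.17 − 0.56) = 8.1553%
R_f = 7.22% − 0.56 × 8.1553% = 2.6530%
β_Sable = Cov / Var(R_m) = 0.00976 / 0.03109 = 0.3139
E(R_Sable) = R_f + β × MRP = 2.6530% + 0.3139 × 8.1553% = 5.21%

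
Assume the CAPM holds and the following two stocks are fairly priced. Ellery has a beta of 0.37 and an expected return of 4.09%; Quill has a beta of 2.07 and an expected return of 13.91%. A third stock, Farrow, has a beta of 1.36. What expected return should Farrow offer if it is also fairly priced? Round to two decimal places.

9.81%

MRP (SML slope) = (13.91% − 4.09%) / (2.07 − 0.37) = 9.82% / 1.70 = 5.7765%
R_f (intercept) = 4.09% − 0.37 × 5.7765% = 1.9527%
E(R_Farrow) = R_f + β × MRP = 1.9527% + 1.36 × 5.7765% = 9.81%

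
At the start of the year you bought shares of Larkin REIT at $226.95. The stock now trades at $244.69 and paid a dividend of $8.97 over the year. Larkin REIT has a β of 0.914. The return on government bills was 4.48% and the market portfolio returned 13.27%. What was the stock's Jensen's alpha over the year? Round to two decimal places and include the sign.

-0.74%

Realised HPR = (P1 + D1 − P0) / P0 = (244.69 + 8.97 − 226.95) / 226.95 = 26.71 / 226.95 = 11.7691%
MRP = 13.27% − 4.48% = 8.79%
CAPM required = R_f + β·MRP = 4.48% + 0.914 × 8.79% = 12.51406%
α = realised − required = 11.7691% − 12.51406% = -0.74%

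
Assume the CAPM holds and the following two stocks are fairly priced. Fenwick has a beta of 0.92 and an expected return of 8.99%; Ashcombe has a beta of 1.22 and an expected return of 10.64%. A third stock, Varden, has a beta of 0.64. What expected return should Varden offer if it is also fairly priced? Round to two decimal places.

MRP (SML slope) = (10.64% − 8.99%) / (1.22 − 0.92) = 1.65% / 0.30 = 5.5000%
R_f (intercept) = 8.99% − 0.92 × 5.5000% = 3.9300%
E(R_Varden) = R_f + β × MRP = 3.9300% + 0.64 × 5.5000% = 7.45%

7.45%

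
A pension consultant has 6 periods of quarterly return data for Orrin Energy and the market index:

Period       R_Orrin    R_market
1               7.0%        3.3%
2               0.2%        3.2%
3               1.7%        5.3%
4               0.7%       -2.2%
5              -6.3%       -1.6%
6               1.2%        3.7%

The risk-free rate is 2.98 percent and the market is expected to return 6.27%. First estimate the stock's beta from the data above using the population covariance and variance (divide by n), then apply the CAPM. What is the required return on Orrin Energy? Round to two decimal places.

5.54%

Mean R_i = (7.0 + 0.2 + 1.7 + 0.7 − 6.3 + 1.2) / 6 = 0.7500%
Mean R_m = (3.3 + 3.2 + 5.3 − 2.2 − 1.6 + 3.7) / 6 = 1.9500%
Σ(R_i − R̄_i)(R_m − R̄_m) = 36.9550  ⇒  Cov = 36.9550 / 6 = 6.1592
Σ(R_m − R̄_m)² = 47.4950  ⇒  Var(R_m) = 47.4950 / 6 = 7.9158
β = Cov / Var(R_m) = 6.1592 / 7.9158 = 0.7781
MRP = 6.27% − 2.98% = 3.29%
E(R) = R_f + β × MRP = 2.98% + 0.7781 × 3.29% = 5.54%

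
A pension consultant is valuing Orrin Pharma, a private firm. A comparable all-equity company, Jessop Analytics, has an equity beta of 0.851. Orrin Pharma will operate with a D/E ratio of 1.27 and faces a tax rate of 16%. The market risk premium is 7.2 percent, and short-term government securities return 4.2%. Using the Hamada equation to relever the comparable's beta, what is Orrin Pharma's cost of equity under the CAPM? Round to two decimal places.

16.86%

β_L = β_U × [1 + (1 − t)(D/E)] = 0.851 × [1 + (1 − 0.16) × 1.27]
    = 0.851 × [1 + 0.84 × 1.27] = 0.851 × 2.0668 = 1.7588
E(R) = R_f + β_L × MRP = 4.2% + 1.7588 × 7.2% = 16.86%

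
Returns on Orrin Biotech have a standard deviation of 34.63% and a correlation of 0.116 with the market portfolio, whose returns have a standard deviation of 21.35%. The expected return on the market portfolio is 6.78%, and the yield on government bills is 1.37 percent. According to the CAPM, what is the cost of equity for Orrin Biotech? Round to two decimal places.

β = ρ × σ_i / σ_m = 0.116 × 34.63% / 21.35% = 0.1882
MRP = 6.78% − 1.37% = 5.41%
E(R) = 1.37% + 0.1882 × 5.41% = 2.39%

2.39%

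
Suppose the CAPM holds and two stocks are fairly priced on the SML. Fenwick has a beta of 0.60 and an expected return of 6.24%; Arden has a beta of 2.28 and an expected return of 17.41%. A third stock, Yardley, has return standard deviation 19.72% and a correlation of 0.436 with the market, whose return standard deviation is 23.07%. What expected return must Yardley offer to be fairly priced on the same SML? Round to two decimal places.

MRP = (17.41% − 6.24%) / (2.28 − 0.60) = 6.6488%
R_f = 6.24% − 0.60 × 6.6488% = 2.2507%
β_Yardley = ρ·σ_i/σ_m = 0.436 × 19.72 / 23.07 = 0.3727
E(R_Yardley) = R_f + β × MRP = 2.2507% + 0.3727 × 6.6488% = 4.73%

4.73%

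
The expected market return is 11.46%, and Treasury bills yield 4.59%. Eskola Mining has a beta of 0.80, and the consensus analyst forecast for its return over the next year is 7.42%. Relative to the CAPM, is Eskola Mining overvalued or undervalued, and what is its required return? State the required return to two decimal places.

MRP = 11.46% − 4.59% = 6.87%
Required return = R_f + β·MRP = 4.59% + 0.80 × 6.87% = 10.09%
Forecast 7.42% < required 10.09% → the stock plots below the SML → overvalued.

Overvalued; required return 10.09%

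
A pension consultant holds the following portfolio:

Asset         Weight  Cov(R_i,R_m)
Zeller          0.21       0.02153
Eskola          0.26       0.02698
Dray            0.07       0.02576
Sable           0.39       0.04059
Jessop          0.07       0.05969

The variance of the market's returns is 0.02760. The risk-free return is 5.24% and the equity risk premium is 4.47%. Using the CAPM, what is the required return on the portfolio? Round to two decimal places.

10.64%

β_Zeller = 0.02153 / 0.02760 = 0.7801
β_Eskola = 0.02698 / 0.02760 = 0.9775
β_Dray = 0.02576 / 0.02760 = 0.9333
β_Sable = 0.04059 / 0.02760 = 1.4707
β_Jessop = 0.05969 / 0.02760 = 2.1627
β_P = Σ w_i β_i = 0.21×0.7801 + 0.26×0.9775 + 0.07×0.9333 + 0.39×1.4707 + 0.07×2.1627 = 1.2083
E(R_P) = R_f + β_P × MRP = 5.24% + 1.2083 × 4.47% = 10.64%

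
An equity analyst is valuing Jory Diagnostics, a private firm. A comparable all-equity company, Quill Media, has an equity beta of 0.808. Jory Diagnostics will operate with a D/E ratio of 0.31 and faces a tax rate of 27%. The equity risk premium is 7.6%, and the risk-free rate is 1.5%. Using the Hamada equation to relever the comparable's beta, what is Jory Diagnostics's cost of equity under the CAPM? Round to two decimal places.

β_L = β_U × [1 + (1 − t)(D/E)] = 0.808 × [1 + (1 − 0.27) × 0.31]
    = 0.808 × [1 + 0.73 × 0.31] = 0.808 × 1.2263 = 0.9909
E(R) = R_f + β_L × MRP = 1.5% + 0.9909 × 7.6% = 9.03%

9.03%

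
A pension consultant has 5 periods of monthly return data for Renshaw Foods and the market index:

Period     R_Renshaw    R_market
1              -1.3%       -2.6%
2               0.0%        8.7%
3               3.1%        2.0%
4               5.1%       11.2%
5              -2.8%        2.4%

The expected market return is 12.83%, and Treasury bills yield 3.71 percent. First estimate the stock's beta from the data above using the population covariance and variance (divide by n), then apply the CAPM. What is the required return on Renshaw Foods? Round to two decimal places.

Mean R_i = (-1.3 + 0.0 + 3.1 + 5.1 − 2.8) / 5 = 0.8200%
Mean R_m = (-2.6 + 8.7 + 2.0 + 11.2 + 2.4) / 5 = 4.3400%
Σ(R_i − R̄_i)(R_m − R̄_m) = 42.1860  ⇒  Cov = 42.1860 / 5 = 8.4372
Σ(R_m − R̄_m)² = 123.4720  ⇒  Var(R_m) = 123.4720 / 5 = 24.6944
β = Cov / Var(R_m) = 8.4372 / 24.6944 = 0.3417
MRP = 12.83% − 3.71% = 9.12%
E(R) = R_f + β × MRP = 3.71% + 0.3417 × 9.12% = 6.83%

6.83%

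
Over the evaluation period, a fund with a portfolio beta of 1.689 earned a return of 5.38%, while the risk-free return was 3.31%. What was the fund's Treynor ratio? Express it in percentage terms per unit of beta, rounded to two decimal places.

1.23%

Treynor = (R_P − R_f) / β_P = (5.38% − 3.31%) / 1.6890 = 2.07% / 1.6890 = 1.23%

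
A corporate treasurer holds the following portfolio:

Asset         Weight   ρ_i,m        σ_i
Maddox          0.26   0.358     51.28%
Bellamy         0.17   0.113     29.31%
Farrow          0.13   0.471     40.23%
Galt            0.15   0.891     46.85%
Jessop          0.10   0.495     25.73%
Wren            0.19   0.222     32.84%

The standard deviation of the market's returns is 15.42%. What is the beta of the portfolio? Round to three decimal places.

β_Maddox = 0.358 × 51.28% / 15.42% = 1.1905
β_Bellamy = 0.113 × 29.31% / 15.42% = 0.2148
β_Farrow = 0.471 × 40.23% / 15.42% = 1.2288
β_Galt = 0.891 × 46.85% / 15.42% = 2.7071
β_Jessop = 0.495 × 25.73% / 15.42% = 0.8260
β_Wren = 0.222 × 32.84% / 15.42% = 0.4728
β_P = Σ w_i β_i = 0.26×1.1905 + 0.17×0.2148 + 0.13×1.2288 + 0.15×2.7071 + 0.10×0.8260 + 0.19×0.4728 = 1.0843

1.084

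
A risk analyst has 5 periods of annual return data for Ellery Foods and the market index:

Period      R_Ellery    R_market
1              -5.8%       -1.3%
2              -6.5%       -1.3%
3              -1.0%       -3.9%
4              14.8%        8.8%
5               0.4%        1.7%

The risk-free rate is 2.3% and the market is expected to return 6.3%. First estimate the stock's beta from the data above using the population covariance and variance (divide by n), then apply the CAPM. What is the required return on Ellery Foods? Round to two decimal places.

Mean R_i = (-5.8 − 6.5 − 1.0 + 14.8 + 0.4) / 5 = 0.3800%
Mean R_m = (-1.3 − 1.3 − 3.9 + 8.8 + 1.7) / 5 = 0.8000%
Σ(R_i − R̄_i)(R_m − R̄_m) = 149.2900  ⇒  Cov = 149.2900 / 5 = 29.8580
Σ(R_m − R̄_m)² = 95.7200  ⇒  Var(R_m) = 95.7200 / 5 = 19.1440
β = Cov / Var(R_m) = 29.8580 / 19.1440 = 1.5597
MRP = 6.3% − 2.3% = 4.00%
E(R) = R_f + β × MRP = 2.3% + 1.5597 × 4.0% = 8.54%

8.54%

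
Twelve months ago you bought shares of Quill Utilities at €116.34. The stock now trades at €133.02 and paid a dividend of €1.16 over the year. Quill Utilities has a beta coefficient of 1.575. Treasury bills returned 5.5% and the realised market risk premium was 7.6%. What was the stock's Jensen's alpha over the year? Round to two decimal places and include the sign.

-2.14%

Realised HPR = (P1 + D1 − P0) / P0 = (133.02 + 1.16 − 116.34) / 116.34 = 17.84 / 116.34 = 15.3344%
CAPM required = R_f + β·MRP = 5.5% + 1.575 × 7.6% = 17.4700%
α = realised − required = 15.3344% − 17.4700% = -2.14%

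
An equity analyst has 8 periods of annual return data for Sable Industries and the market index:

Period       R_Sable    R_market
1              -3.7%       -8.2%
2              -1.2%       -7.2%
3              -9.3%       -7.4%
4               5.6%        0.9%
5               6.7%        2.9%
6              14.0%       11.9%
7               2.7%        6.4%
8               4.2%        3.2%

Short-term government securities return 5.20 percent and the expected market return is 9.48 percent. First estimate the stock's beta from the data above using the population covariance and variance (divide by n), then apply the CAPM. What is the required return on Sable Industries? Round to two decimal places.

8.89%

Mean R_i = (-3.7 − 1.2 − 9.3 + 5.6 + 6.7 + 14.0 + 2.7 + 4.2) / 8 = 2.3750%
Mean R_m = (-8.2 − 7.2 − 7.4 + 0.9 + 2.9 + 11.9 + 6.4 + 3.2) / 8 = 0.3125%
Σ(R_i − R̄_i)(R_m − R̄_m) = 323.6525  ⇒  Cov = 323.6525 / 8 = 40.4566
Σ(R_m − R̄_m)² = 375.0888  ⇒  Var(R_m) = 375.0888 / 8 = 46.8861
β = Cov / Var(R_m) = 40.4566 / 46.8861 = 0.8629
MRP = 9.48% − 5.20% = 4.28%
E(R) = R_f + β × MRP = 5.20% + 0.8629 × 4.28% = 8.89%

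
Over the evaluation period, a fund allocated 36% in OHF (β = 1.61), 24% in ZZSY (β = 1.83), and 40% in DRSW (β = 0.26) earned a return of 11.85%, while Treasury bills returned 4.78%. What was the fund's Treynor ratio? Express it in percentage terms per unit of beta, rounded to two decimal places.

β_P = 0.36×1.61 + 0.24×1.83 + 0.40×0.26 = 1.1228
Treynor = (R_P − R_f) / β_P = (11.85% − 4.78%) / 1.1228 = 7.07% / 1.1228 = 6.30%

6.30%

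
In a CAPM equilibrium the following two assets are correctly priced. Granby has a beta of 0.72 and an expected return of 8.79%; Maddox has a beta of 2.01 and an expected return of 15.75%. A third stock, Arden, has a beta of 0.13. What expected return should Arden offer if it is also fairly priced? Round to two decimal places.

5.61%

MRP (SML slope) = (15.75% − 8.79%) / (2.01 − 0.72) = 6.96% / 1.29 = 5.3953%
R_f (intercept) = 8.79% − 0.72 × 5.3953% = 4.9054%
E(R_Arden) = R_f + β × MRP = 4.9054% + 0.13 × 5.3953% = 5.61%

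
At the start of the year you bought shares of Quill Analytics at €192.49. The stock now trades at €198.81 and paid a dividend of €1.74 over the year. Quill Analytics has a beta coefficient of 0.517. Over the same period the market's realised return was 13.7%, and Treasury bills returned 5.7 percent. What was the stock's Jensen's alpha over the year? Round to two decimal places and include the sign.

Realised HPR = (P1 + D1 − P0) / P0 = (198.81 + 1.74 − 192.49) / 192.49 = 8.06 / 192.49 = 4.1872%
MRP = 13.7% − 5.7% = 8.00%
CAPM required = R_f + β·MRP = 5.7% + 0.517 × 8.0% = 9.8360%
α = realised − required = 4.1872% − 9.8360% = -5.65%

-5.65%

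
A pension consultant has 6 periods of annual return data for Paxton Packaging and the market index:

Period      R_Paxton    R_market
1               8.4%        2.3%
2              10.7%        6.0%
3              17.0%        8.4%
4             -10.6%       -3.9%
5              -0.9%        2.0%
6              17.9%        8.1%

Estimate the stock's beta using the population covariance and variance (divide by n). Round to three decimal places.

Mean R_i = (8.4 + 10.7 + 17.0 − 10.6 − 0.9 + 17.9) / 6 = 7.0833%
Mean R_m = (2.3 + 6.0 + 8.4 − 3.9 + 2.0 + 8.1) / 6 = 3.8167%
Σ(R_i − R̄_i)(R_m − R̄_m) = 248.6417  ⇒  Cov = 248.6417 / 6 = 41.4403
Σ(R_m − R̄_m)² = 109.2683  ⇒  Var(R_m) = 109.2683 / 6 = 18.2114
β = Cov / Var(R_m) = 41.4403 / 18.2114 = 2.2755

2.276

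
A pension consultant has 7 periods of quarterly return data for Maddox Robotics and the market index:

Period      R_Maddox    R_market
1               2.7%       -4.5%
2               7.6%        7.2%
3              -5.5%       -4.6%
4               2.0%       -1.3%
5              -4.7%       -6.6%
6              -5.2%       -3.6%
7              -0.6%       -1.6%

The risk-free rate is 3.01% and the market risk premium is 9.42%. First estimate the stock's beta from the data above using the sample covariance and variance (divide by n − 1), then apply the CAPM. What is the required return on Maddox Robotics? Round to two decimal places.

Mean R_i = (2.7 + 7.6 − 5.5 + 2.0 − 4.7 − 5.2 − 0.6) / 7 = -0.5286%
Mean R_m = (-4.5 + 7.2 − 4.6 − 1.3 − 6.6 − 3.6 − 1.6) / 7 = -2.1429%
Σ(R_i − R̄_i)(R_m − R̄_m) = 108.0414  ⇒  Cov = 108.0414 / 6 = 18.0069
Σ(R_m − R̄_m)² = 121.8771  ⇒  Var(R_m) = 121.8771 / 6 = 20.3129
β = Cov / Var(R_m) = 18.0069 / 20.3129 = 0.8865
E(R) = R_f + β × MRP = 3.01% + 0.8865 × 9.42% = 11.36%

11.36%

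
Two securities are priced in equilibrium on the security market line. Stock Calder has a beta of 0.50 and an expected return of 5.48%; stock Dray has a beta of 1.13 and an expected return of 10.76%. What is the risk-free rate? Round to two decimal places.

Both satisfy E(R) = R_f + β·MRP, so the slope of the SML is
MRP = (10.76% − 5.48%) / (1.13 − 0.50) = 5.28% / 0.63 = 8.3810%
R_f = E(R_Calder) − β_Calder·MRP = 5.48% − 0.50 × 8.3810% = 1.2895%

1.29%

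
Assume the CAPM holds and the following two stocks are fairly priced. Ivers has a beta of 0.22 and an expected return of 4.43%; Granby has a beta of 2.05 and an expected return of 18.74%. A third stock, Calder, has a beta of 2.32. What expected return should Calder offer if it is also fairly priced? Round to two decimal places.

20.85%

MRP (SML slope) = (18.74% − 4.43%) / (2.05 − 0.22) = 14.31% / 1.83 = 7.8197%
R_f (intercept) = 4.43% − 0.22 × 7.8197% = 2.7097%
E(R_Calder) = R_f + β × MRP = 2.7097% + 2.32 × 7.8197% = 20.85%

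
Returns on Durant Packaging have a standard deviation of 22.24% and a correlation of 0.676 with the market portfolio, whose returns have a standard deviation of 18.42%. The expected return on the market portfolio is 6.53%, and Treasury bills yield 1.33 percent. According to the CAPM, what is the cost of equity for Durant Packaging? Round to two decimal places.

β = ρ × σ_i / σ_m = 0.676 × 22.24% / 18.42% = 0.8162
MRP = 6.53% − 1.33% = 5.20%
E(R) = 1.33% + 0.8162 × 5.20% = 5.57%

5.57%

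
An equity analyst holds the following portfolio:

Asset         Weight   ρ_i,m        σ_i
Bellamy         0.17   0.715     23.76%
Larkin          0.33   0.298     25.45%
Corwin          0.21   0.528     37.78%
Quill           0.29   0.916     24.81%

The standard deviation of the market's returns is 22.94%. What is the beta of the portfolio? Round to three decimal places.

0.705

β_Bellamy = 0.715 × 23.76% / 22.94% = 0.7406
β_Larkin = 0.298 × 25.45% / 22.94% = 0.3306
β_Corwin = 0.528 × 37.78% / 22.94% = 0.8696
β_Quill = 0.916 × 24.81% / 22.94% = 0.9907
β_P = Σ w_i β_i = 0.17×0.7406 + 0.33×0.3306 + 0.21×0.8696 + 0.29×0.9907 = 0.7049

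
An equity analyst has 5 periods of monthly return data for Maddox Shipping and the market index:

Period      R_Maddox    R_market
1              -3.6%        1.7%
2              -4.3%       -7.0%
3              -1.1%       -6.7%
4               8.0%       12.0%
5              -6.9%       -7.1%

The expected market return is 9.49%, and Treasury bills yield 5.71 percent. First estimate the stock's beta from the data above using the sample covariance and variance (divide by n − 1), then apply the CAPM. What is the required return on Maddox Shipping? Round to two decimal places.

7.93%

Mean R_i = (-3.6 − 4.3 − 1.1 + 8.0 − 6.9) / 5 = -1.5800%
Mean R_m = (1.7 − 7.0 − 6.7 + 12.0 − 7.1) / 5 = -1.4200%
Σ(R_i − R̄_i)(R_m − R̄_m) = 165.1220  ⇒  Cov = 165.1220 / 4 = 41.2805
Σ(R_m − R̄_m)² = 281.1080  ⇒  Var(R_m) = 281.1080 / 4 = 70.2770
β = Cov / Var(R_m) = 41.2805 / 70.2770 = 0.5874
MRP = 9.49% − 5.71% = 3.78%
E(R) = R_f + β × MRP = 5.71% + 0.5874 × 3.78% = 7.93%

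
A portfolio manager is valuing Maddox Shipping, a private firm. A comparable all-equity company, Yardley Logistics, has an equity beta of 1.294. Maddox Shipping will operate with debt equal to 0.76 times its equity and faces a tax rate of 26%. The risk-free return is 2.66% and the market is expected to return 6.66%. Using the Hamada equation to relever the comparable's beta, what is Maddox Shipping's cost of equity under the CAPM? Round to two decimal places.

10.75%

β_L = β_U × [1 + (1 − t)(D/E)] = 1.294 × [1 + (1 − 0.26) × 0.76]
    = 1.294 × [1 + 0.74 × 0.76] = 1.294 × 1.5624 = 2.0217
MRP = 6.66% − 2.66% = 4.00%
E(R) = R_f + β_L × MRP = 2.66% + 2.0217 × 4.00% = 10.75%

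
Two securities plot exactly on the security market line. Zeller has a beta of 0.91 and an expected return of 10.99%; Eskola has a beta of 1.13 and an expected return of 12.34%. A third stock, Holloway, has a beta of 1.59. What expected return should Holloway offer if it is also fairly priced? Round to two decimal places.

15.16%

MRP (SML slope) = (12.34% − 10.99%) / (1.13 − 0.91) = 1.35% / 0.22 = 6.1364%
R_f (intercept) = 10.99% − 0.91 × 6.1364% = 5.4059%
E(R_Holloway) = R_f + β × MRP = 5.4059% + 1.59 × 6.1364% = 15.16%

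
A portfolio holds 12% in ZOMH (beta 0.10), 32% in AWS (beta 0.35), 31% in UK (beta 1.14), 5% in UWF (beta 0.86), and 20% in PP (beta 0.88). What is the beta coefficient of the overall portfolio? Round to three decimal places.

β_P = Σ w_i β_i = 0.12×0.10 + 0.32×0.35 + 0.31×1.14 + 0.05×0.86 + 0.20×0.88 = 0.6964

0.696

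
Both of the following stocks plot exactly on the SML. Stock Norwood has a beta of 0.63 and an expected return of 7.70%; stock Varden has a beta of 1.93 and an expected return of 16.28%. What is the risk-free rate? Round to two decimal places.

3.54%

Both satisfy E(R) = R_f + β·MRP, so the slope of the SML is
MRP = (16.28% − 7.70%) / (1.93 − 0.63) = 8.58% / 1.30 = 6.6000%
R_f = E(R_Norwood) − β_Norwood·MRP = 7.70% − 0.63 × 6.6000% = 3.5420%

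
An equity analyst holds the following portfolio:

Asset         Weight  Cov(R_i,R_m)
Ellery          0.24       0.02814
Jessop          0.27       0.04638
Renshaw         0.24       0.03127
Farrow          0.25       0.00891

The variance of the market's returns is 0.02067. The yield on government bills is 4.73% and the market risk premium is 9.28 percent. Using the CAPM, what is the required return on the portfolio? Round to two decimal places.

β_Ellery = 0.02814 / 0.02067 = 1.3614
β_Jessop = 0.04638 / 0.02067 = 2.2438
β_Renshaw = 0.03127 / 0.02067 = 1.5128
β_Farrow = 0.00891 / 0.02067 = 0.4311
β_P = Σ w_i β_i = 0.24×1.3614 + 0.27×2.2438 + 0.24×1.5128 + 0.25×0.4311 = 1.4034
E(R_P) = R_f + β_P × MRP = 4.73% + 1.4034 × 9.28% = 17.75%

17.75%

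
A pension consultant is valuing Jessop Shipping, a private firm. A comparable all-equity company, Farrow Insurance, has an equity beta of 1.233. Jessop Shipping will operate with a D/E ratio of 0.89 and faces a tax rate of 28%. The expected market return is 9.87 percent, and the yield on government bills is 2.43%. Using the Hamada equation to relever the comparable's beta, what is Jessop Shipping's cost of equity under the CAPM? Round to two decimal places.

β_L = β_U × [1 + (1 − t)(D/E)] = 1.233 × [1 + (1 − 0.28) × 0.89]
    = 1.233 × [1 + 0.72 × 0.89] = 1.233 × 1.6408 = 2.0231
MRP = 9.87% − 2.43% = 7.44%
E(R) = R_f + β_L × MRP = 2.43% + 2.0231 × 7.44% = 17.48%

17.48%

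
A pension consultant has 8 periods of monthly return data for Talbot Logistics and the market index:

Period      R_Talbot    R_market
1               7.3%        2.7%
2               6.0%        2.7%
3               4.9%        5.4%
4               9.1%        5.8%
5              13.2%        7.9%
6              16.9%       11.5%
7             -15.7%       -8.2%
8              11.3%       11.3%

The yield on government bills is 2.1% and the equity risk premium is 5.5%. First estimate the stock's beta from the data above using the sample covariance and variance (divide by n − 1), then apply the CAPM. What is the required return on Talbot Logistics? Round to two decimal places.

10.30%

Mean R_i = (7.3 + 6.0 + 4.9 + 9.1 + 13.2 + 16.9 − 15.7 + 11.3) / 8 = 6.6250%
Mean R_m = (2.7 + 2.7 + 5.4 + 5.8 + 7.9 + 11.5 − 8.2 + 11.3) / 8 = 4.8875%
Σ(R_i − R̄_i)(R_m − R̄_m) = 411.1725  ⇒  Cov = 411.1725 / 7 = 58.7389
Σ(R_m − R̄_m)² = 275.8688  ⇒  Var(R_m) = 275.8688 / 7 = 39.4098
β = Cov / Var(R_m) = 58.7389 / 39.4098 = 1.4905
E(R) = R_f + β × MRP = 2.1% + 1.4905 × 5.5% = 10.30%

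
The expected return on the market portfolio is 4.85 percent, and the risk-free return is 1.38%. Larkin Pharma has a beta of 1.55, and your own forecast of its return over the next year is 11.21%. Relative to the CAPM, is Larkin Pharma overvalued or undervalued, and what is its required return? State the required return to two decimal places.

MRP = 4.85% − 1.38% = 3.47%
Required return = R_f + β·MRP = 1.38% + 1.55 × 3.47% = 6.76%
Forecast 11.21% > required 6.76% → the stock plots above the SML → undervalued.

Undervalued; required return 6.76%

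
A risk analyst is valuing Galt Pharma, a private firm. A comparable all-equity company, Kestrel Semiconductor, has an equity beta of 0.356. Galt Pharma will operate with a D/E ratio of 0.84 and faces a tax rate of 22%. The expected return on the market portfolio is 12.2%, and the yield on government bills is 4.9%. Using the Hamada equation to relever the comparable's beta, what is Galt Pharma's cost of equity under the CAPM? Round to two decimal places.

9.20%

β_L = β_U × [1 + (1 − t)(D/E)] = 0.356 × [1 + (1 − 0.22) × 0.84]
    = 0.356 × [1 + 0.78 × 0.84] = 0.356 × 1.6552 = 0.5893
MRP = 12.2% − 4.9% = 7.30%
E(R) = R_f + β_L × MRP = 4.9% + 0.5893 × 7.3% = 9.20%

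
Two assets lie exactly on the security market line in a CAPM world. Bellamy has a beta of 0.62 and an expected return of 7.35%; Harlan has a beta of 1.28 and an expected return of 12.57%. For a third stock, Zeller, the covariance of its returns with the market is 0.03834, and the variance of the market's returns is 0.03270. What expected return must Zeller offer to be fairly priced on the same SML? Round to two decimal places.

MRP = (12.57% − 7.35%) / (1.28 − 0.62) = 7.9091%
R_f = 7.35% − 0.62 × 7.9091% = 2.4464%
β_Zeller = Cov / Var(R_m) = 0.03834 / 0.03270 = 1.1725
E(R_Zeller) = R_f + β × MRP = 2.4464% + 1.1725 × 7.9091% = 11.72%

11.72%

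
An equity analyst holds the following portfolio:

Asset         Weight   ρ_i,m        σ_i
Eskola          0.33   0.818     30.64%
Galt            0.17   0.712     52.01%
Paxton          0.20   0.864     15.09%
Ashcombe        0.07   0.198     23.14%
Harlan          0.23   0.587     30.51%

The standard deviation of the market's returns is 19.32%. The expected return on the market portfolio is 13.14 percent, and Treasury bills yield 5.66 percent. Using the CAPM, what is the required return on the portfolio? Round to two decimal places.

14.03%

β_Eskola = 0.818 × 30.64% / 19.32% = 1.2973
β_Galt = 0.712 × 52.01% / 19.32% = 1.9167
β_Paxton = 0.864 × 15.09% / 19.32% = 0.6748
β_Ashcombe = 0.198 × 23.14% / 19.32% = 0.2371
β_Harlan = 0.587 × 30.51% / 19.32% = 0.9270
β_P = Σ w_i β_i = 0.33×1.2973 + 0.17×1.9167 + 0.20×0.6748 + 0.07×0.2371 + 0.23×0.9270 = 1.1187
MRP = 13.14% − 5.66% = 7.48%
E(R_P) = R_f + β_P × MRP = 5.66% + 1.1187 × 7.48% = 14.03%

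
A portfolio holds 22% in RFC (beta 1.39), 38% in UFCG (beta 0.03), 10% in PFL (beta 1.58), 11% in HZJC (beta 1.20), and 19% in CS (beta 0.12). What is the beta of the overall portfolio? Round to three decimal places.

β_P = Σ w_i β_i = 0.22×1.39 + 0.38×0.03 + 0.10×1.58 + 0.11×1.20 + 0.19×0.12 = 0.6300

0.630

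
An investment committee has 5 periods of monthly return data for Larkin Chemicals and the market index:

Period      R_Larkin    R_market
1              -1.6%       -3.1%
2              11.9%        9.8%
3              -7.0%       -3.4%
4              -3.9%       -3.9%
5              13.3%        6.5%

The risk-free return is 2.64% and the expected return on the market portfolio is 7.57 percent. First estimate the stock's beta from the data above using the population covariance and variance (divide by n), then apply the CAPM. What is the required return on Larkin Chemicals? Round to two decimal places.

9.46%

Mean R_i = (-1.6 + 11.9 − 7.0 − 3.9 + 13.3) / 5 = 2.5400%
Mean R_m = (-3.1 + 9.8 − 3.4 − 3.9 + 6.5) / 5 = 1.1800%
Σ(R_i − R̄_i)(R_m − R̄_m) = 232.0540  ⇒  Cov = 232.0540 / 5 = 46.4108
Σ(R_m − R̄_m)² = 167.7080  ⇒  Var(R_m) = 167.7080 / 5 = 33.5416
β = Cov / Var(R_m) = 46.4108 / 33.5416 = 1.3837
MRP = 7.57% − 2.64% = 4.93%
E(R) = R_f + β × MRP = 2.64% + 1.3837 × 4.93% = 9.46%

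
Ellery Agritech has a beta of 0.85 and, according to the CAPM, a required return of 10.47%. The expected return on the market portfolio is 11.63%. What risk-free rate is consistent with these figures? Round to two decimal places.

E(R) = R_f + β(E(R_m) − R_f) = R_f(1 − β) + β·E(R_m)
10.47% = R_f × (1 − 0.85) + 0.85 × 11.63%
10.47% = R_f × 0.15 + 9.8855%
R_f = (10.47% − 9.8855%) / 0.15 = 3.90%

3.90%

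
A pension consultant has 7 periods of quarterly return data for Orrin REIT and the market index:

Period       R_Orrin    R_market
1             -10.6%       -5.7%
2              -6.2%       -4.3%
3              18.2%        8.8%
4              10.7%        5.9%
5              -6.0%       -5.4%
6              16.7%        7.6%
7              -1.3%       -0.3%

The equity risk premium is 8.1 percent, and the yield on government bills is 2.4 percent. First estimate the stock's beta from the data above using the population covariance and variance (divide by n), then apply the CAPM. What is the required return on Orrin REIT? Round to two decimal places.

17.33%

Mean R_i = (-10.6 − 6.2 + 18.2 + 10.7 − 6.0 + 16.7 − 1.3) / 7 = 3.0714%
Mean R_m = (-5.7 − 4.3 + 8.8 + 5.9 − 5.4 + 7.6 − 0.3) / 7 = 0.9429%
Σ(R_i − R̄_i)(R_m − R̄_m) = 449.8086  ⇒  Cov = 449.8086 / 7 = 64.2584
Σ(R_m − R̄_m)² = 244.0171  ⇒  Var(R_m) = 244.0171 / 7 = 34.8596
β = Cov / Var(R_m) = 64.2584 / 34.8596 = 1.8433
E(R) = R_f + β × MRP = 2.4% + 1.8433 × 8.1% = 17.33%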